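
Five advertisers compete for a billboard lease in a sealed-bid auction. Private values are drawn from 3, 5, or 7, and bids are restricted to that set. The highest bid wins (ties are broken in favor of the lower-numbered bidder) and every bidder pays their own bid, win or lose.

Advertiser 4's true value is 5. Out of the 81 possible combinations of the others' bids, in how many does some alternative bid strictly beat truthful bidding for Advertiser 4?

Others bid (3, 3, 3, 7): truth gives -5; bid 7 gives -2 > -5. Violating.
Others bid (3, 3, 5, 3): truth gives -5; bid 7 gives -2 > -5. Violating.
Others bid (3, 3, 5, 5): truth gives -5; bid 7 gives -2 > -5. Violating.
Others bid (3, 3, 5, 7): truth gives -5; bid 7 gives -2 > -5. Violating.
Others bid (3, 3, 3, 3): truth gives 0; no alternative beats it.
Others bid (3, 3, 3, 5): truth gives 0; no alternative beats it.
(Checking all 81 profiles: 79 have a profitable deviation, 2 do not.)

79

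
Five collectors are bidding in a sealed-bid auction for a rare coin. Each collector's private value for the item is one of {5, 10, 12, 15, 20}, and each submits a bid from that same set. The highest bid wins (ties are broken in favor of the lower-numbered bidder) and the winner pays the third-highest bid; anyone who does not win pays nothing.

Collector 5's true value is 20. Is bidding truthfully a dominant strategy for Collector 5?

Check each profile of the others' bids and compare truth against every alternative bid.
Others bid (5, 5, 5, 15): truth gives 15, best alternative gives 0.
Others bid (5, 5, 15, 5): truth gives 15, best alternative gives 0.
Others bid (5, 15, 5, 5): truth gives 15, best alternative gives 0.
Others bid (15, 5, 5, 5): truth gives 15, best alternative gives 0.
Others bid (5, 5, 10, 15): truth gives 10, best alternative gives 0.
Others bid (5, 5, 15, 10): truth gives 10, best alternative gives 0.
(Remaining 619 profiles checked similarly; truth is weakly best in each.)
In every case the truthful bid is at least as good as any alternative, so it is a dominant strategy.

Yes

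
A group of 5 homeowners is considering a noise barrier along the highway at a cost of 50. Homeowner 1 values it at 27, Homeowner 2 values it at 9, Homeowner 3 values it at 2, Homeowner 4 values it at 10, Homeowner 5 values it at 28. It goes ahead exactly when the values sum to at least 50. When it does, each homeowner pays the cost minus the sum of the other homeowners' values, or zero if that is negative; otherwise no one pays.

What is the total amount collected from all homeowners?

Total value 76 ≥ cost 50, so it is built.
Homeowner 1: others sum to 49; max(0, 50 - 49) = 1.
Homeowner 2: others sum to 67; max(0, 50 - 67) = 0.
Homeowner 3: others sum to 74; max(0, 50 - 74) = 0.
Homeowner 4: others sum to 66; max(0, 50 - 66) = 0.
Homeowner 5: others sum to 48; max(0, 50 - 48) = 2.
Total collected = 1 + 0 + 0 + 0 + 2 = 3.

3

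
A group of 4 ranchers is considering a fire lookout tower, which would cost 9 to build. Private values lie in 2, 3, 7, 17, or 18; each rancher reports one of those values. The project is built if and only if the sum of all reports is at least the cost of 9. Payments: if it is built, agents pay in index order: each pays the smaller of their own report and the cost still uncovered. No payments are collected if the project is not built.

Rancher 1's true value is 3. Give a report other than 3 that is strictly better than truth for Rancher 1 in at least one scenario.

Suppose Rancher 2 reports 2, Rancher 3 reports 2 and Rancher 4 reports 3.
Report 3: project built, pays 3, utility 3 - 3 = 0.
Report 2: project built, pays 2, utility 3 - 2 = 1.
So reporting 2 beats truth here (1 > 0).

2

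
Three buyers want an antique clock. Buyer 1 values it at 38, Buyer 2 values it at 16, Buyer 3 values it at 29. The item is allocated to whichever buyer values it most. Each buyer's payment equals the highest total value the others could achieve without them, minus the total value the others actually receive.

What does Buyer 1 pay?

Buyer 1 has the highest value and receives the item.
Without Buyer 1, the item would go to the next-highest value, 29, so the others could achieve 29.
With Buyer 1 present and winning, the others receive nothing, so their total is 0.
Payment = 29 - 0 = 29.

29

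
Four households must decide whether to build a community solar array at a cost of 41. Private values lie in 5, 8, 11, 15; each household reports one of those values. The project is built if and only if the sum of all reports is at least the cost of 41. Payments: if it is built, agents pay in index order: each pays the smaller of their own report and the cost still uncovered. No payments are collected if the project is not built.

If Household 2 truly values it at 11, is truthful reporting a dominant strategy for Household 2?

No

Consider the case where Household 1 reports 5, Household 3 reports 15 and Household 4 reports 15.
Truthful report 11: project built, pays 11, utility 11 - 11 = 0.
Report 8 instead: project built, pays 8, utility 11 - 8 = 3.
Since 3 > 0, reporting 8 is strictly better here, so truthful reporting is not dominant.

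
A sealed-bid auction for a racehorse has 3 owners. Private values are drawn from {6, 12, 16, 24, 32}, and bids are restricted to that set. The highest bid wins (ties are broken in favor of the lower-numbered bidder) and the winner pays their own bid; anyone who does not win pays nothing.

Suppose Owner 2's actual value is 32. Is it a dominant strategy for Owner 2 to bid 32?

No

Consider the case where Owner 1 bids 6 and Owner 3 bids 6.
Truthful bid 32: wins, pays 32, utility 32 - 32 = 0.
Bid 12 instead: wins, pays 12, utility 32 - 12 = 20.
Since 20 > 0, bidding 12 is strictly better here, so truthful bidding is not dominant.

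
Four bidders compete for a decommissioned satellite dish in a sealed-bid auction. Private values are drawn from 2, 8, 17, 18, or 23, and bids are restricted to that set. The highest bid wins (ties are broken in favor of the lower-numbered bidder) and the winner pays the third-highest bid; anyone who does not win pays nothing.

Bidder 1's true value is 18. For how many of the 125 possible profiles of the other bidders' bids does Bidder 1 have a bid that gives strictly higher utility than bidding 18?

27

Others bid (2, 2, 23): truth gives 0; bid 23 gives 16 > 0. Violating.
Others bid (2, 8, 23): truth gives 0; bid 23 gives 10 > 0. Violating.
Others bid (2, 17, 23): truth gives 0; bid 23 gives 1 > 0. Violating.
Others bid (2, 23, 2): truth gives 0; bid 23 gives 16 > 0. Violating.
Others bid (2, 2, 2): truth gives 16; no alternative beats it.
Others bid (2, 2, 8): truth gives 16; no alternative beats it.
(Checking all 125 profiles: 27 have a profitable deviation, 98 do not.)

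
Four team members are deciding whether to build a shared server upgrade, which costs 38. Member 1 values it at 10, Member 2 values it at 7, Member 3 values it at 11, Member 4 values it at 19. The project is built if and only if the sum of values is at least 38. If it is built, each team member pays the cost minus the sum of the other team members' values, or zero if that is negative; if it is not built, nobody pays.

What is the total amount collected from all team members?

Total value 47 ≥ cost 38, so it is built.
Member 1: others sum to 37; max(0, 38 - 37) = 1.
Member 2: others sum to 40; max(0, 38 - 40) = 0.
Member 3: others sum to 36; max(0, 38 - 36) = 2.
Member 4: others sum to 28; max(0, 38 - 28) = 10.
Total collected = 1 + 0 + 2 + 10 = 13.

13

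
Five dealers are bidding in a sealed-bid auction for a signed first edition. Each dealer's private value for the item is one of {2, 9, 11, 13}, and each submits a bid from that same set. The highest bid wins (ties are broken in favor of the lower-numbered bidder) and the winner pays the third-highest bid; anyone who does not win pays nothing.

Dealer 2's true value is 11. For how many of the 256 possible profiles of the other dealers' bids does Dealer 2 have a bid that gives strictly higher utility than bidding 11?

32

Others bid (2, 2, 2, 13): truth gives 0; bid 13 gives 9 > 0. Violating.
Others bid (2, 2, 9, 13): truth gives 0; bid 13 gives 2 > 0. Violating.
Others bid (2, 2, 13, 2): truth gives 0; bid 13 gives 9 > 0. Violating.
Others bid (2, 2, 13, 9): truth gives 0; bid 13 gives 2 > 0. Violating.
Others bid (2, 2, 2, 2): truth gives 9; no alternative beats it.
Others bid (2, 2, 2, 9): truth gives 9; no alternative beats it.
(Checking all 256 profiles: 32 have a profitable deviation, 224 do not.)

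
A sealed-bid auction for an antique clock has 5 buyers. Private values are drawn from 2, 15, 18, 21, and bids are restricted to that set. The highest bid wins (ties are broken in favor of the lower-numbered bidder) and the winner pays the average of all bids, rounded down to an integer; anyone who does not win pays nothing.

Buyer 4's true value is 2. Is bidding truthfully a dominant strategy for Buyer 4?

Check each profile of the others' bids and compare truth against every alternative bid.
Others bid (2, 2, 2, 15): truth gives 0, best alternative gives -5.
Others bid (2, 2, 2, 2): truth gives 0, best alternative gives -2.
Others bid (2, 2, 2, 18): truth gives 0, best alternative gives 0.
Others bid (2, 2, 2, 21): truth gives 0, best alternative gives 0.
Others bid (2, 2, 15, 2): truth gives 0, best alternative gives 0.
Others bid (2, 2, 15, 15): truth gives 0, best alternative gives 0.
(Remaining 250 profiles checked similarly; truth is weakly best in each.)
In every case the truthful bid is at least as good as any alternative, so it is a dominant strategy.

Yes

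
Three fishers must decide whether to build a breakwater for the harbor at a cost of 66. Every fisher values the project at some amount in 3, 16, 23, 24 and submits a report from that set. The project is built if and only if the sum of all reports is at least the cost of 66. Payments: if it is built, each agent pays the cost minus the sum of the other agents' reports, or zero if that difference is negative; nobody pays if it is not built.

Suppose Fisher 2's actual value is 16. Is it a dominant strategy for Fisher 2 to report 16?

Yes

Check each profile of the others' reports and compare truth against every alternative report.
Others report (3, 3): truth gives 0, best alternative gives 0.
Others report (3, 16): truth gives 0, best alternative gives 0.
Others report (3, 23): truth gives 0, best alternative gives 0.
Others report (3, 24): truth gives 0, best alternative gives 0.
Others report (16, 3): truth gives 0, best alternative gives 0.
Others report (16, 16): truth gives 0, best alternative gives 0.
(Remaining 10 profiles checked similarly; truth is weakly best in each.)
In every case the truthful report is at least as good as any alternative, so it is a dominant strategy.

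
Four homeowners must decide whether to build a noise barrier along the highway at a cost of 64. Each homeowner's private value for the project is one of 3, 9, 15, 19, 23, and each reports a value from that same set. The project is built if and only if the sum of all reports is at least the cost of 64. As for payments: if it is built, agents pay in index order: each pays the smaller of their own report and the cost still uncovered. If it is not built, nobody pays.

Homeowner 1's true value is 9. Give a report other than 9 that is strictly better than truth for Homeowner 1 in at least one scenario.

3

Suppose Homeowner 2 reports 15, Homeowner 3 reports 23 and Homeowner 4 reports 23.
Report 9: project built, pays 9, utility 9 - 9 = 0.
Report 3: project built, pays 3, utility 9 - 3 = 6.
So reporting 3 beats truth here (6 > 0).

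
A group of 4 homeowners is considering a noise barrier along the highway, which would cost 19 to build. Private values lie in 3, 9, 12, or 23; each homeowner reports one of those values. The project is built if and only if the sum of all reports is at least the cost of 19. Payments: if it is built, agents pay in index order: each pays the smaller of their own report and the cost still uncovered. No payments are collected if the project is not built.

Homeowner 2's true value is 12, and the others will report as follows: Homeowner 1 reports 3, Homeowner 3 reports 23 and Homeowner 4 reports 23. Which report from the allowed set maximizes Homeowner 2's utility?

3

Report 3: project built, pays 3, utility 12 - 3 = 9.
Report 9: project built, pays 9, utility 12 - 9 = 3.
Report 12: project built, pays 12, utility 12 - 12 = 0.
Report 23: project built, pays 16, utility 12 - 16 = -4.
The best choice is 3 with utility 9.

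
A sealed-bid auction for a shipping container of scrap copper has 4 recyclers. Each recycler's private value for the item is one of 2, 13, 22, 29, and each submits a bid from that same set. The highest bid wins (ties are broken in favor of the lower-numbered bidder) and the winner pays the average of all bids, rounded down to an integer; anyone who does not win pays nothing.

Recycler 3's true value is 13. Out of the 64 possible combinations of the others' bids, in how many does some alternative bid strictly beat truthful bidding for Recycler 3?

Others bid (2, 2, 22): truth gives 0; bid 22 gives 1 > 0. Violating.
Others bid (2, 13, 2): truth gives 0; bid 22 gives 4 > 0. Violating.
Others bid (2, 13, 13): truth gives 0; bid 22 gives 1 > 0. Violating.
Others bid (13, 2, 2): truth gives 0; bid 22 gives 4 > 0. Violating.
Others bid (2, 2, 2): truth gives 9; no alternative beats it.
Others bid (2, 2, 13): truth gives 6; no alternative beats it.
(Checking all 64 profiles: 6 have a profitable deviation, 58 do not.)

6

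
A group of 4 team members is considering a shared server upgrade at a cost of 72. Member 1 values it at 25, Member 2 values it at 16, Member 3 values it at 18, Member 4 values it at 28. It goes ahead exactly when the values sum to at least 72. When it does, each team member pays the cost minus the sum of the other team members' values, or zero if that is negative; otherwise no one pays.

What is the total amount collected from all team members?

27

Total value 87 ≥ cost 72, so it is built.
Member 1: others sum to 62; max(0, 72 - 62) = 10.
Member 2: others sum to 71; max(0, 72 - 71) = 1.
Member 3: others sum to 69; max(0, 72 - 69) = 3.
Member 4: others sum to 59; max(0, 72 - 59) = 13.
Total collected = 10 + 1 + 3 + 13 = 27.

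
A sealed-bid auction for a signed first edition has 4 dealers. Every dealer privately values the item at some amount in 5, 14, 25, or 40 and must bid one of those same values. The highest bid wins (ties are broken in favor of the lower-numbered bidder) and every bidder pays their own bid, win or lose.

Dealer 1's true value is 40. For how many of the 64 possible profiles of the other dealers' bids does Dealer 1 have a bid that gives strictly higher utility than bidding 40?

27

Others bid (5, 5, 5): truth gives 0; bid 5 gives 35 > 0. Violating.
Others bid (5, 5, 14): truth gives 0; bid 14 gives 26 > 0. Violating.
Others bid (5, 5, 25): truth gives 0; bid 25 gives 15 > 0. Violating.
Others bid (5, 14, 5): truth gives 0; bid 14 gives 26 > 0. Violating.
Others bid (5, 5, 40): truth gives 0; no alternative beats it.
Others bid (5, 14, 40): truth gives 0; no alternative beats it.
(Checking all 64 profiles: 27 have a profitable deviation, 37 do not.)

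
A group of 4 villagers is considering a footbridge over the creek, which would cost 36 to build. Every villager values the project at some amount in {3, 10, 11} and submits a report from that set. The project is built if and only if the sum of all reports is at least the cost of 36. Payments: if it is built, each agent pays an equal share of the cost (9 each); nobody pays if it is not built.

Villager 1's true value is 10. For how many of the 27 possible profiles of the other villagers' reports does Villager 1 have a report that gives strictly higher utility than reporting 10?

3

Others report (3, 11, 11): truth gives 0; report 11 gives 1 > 0. Violating.
Others report (11, 3, 11): truth gives 0; report 11 gives 1 > 0. Violating.
Others report (11, 11, 3): truth gives 0; report 11 gives 1 > 0. Violating.
Others report (3, 3, 3): truth gives 0; no alternative beats it.
Others report (3, 3, 10): truth gives 0; no alternative beats it.
(Checking all 27 profiles: 3 have a profitable deviation, 24 do not.)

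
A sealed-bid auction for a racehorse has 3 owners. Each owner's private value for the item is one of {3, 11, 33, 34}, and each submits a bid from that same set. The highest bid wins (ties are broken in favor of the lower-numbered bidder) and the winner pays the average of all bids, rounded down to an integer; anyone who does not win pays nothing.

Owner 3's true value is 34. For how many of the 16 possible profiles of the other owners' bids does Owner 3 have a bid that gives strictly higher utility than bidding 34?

3

Others bid (3, 3): truth gives 21; bid 11 gives 29 > 21. Violating.
Others bid (3, 11): truth gives 18; bid 33 gives 19 > 18. Violating.
Others bid (11, 3): truth gives 18; bid 33 gives 19 > 18. Violating.
Others bid (3, 33): truth gives 11; no alternative beats it.
Others bid (3, 34): truth gives 0; no alternative beats it.
(Checking all 16 profiles: 3 have a profitable deviation, 13 do not.)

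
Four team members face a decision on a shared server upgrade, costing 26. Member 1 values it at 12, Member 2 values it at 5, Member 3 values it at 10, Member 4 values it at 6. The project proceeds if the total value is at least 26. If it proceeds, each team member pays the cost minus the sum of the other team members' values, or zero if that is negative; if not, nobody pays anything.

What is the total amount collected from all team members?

8

Total value 33 ≥ cost 26, so it is built.
Member 1: others sum to 21; max(0, 26 - 21) = 5.
Member 2: others sum to 28; max(0, 26 - 28) = 0.
Member 3: others sum to 23; max(0, 26 - 23) = 3.
Member 4: others sum to 27; max(0, 26 - 27) = 0.
Total collected = 5 + 0 + 3 + 0 = 8.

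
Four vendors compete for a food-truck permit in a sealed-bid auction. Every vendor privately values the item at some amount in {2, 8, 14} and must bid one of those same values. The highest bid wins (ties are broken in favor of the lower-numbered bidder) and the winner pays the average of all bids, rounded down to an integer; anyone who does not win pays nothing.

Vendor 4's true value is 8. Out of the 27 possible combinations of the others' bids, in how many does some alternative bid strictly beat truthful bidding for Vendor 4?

3

Others bid (2, 2, 8): truth gives 0; bid 14 gives 2 > 0. Violating.
Others bid (2, 8, 2): truth gives 0; bid 14 gives 2 > 0. Violating.
Others bid (8, 2, 2): truth gives 0; bid 14 gives 2 > 0. Violating.
Others bid (2, 2, 2): truth gives 5; no alternative beats it.
Others bid (2, 2, 14): truth gives 0; no alternative beats it.
(Checking all 27 profiles: 3 have a profitable deviation, 24 do not.)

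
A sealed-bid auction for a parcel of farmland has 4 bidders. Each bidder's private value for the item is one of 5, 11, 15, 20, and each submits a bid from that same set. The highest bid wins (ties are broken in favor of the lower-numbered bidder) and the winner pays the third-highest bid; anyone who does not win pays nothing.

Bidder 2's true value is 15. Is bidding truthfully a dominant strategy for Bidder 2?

Consider the case where Bidder 1 bids 5, Bidder 3 bids 5 and Bidder 4 bids 20.
Truthful bid 15: loses, pays 0, utility 0.
Bid 20 instead: wins, pays 5, utility 15 - 5 = 10.
Since 10 > 0, bidding 20 is strictly better here, so truthful bidding is not dominant.

No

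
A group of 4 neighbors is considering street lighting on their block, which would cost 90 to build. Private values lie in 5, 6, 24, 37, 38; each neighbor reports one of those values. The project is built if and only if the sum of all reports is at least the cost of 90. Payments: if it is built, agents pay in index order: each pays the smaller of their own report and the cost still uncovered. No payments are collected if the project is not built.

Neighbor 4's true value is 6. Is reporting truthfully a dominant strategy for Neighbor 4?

Check each profile of the others' reports and compare truth against every alternative report.
Others report (24, 37, 37): truth gives 6, best alternative gives 6.
Others report (24, 37, 38): truth gives 6, best alternative gives 6.
Others report (24, 38, 37): truth gives 6, best alternative gives 6.
Others report (24, 38, 38): truth gives 6, best alternative gives 6.
Others report (37, 24, 37): truth gives 6, best alternative gives 6.
Others report (37, 24, 38): truth gives 6, best alternative gives 6.
(Remaining 119 profiles checked similarly; truth is weakly best in each.)
In every case the truthful report is at least as good as any alternative, so it is a dominant strategy.

Yes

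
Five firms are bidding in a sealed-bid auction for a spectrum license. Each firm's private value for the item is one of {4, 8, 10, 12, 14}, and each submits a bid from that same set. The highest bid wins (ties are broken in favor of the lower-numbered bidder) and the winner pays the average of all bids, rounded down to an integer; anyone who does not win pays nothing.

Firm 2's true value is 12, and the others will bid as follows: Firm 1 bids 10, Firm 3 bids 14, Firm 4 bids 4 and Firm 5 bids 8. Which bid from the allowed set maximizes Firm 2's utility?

14

Bid 4: loses, pays 0, utility 0.
Bid 8: loses, pays 0, utility 0.
Bid 10: loses, pays 0, utility 0.
Bid 12: loses, pays 0, utility 0.
Bid 14: wins, pays 10, utility 12 - 10 = 2.
The best choice is 14 with utility 2.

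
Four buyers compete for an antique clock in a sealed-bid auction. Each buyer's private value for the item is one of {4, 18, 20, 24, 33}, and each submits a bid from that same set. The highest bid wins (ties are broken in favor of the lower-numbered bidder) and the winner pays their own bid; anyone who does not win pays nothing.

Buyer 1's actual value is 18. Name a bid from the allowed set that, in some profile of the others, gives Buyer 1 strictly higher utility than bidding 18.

Suppose Buyer 2 bids 4, Buyer 3 bids 4 and Buyer 4 bids 4.
Bid 18: wins, pays 18, utility 18 - 18 = 0.
Bid 4: wins, pays 4, utility 18 - 4 = 14.
So bidding 4 beats truth here (14 > 0).

4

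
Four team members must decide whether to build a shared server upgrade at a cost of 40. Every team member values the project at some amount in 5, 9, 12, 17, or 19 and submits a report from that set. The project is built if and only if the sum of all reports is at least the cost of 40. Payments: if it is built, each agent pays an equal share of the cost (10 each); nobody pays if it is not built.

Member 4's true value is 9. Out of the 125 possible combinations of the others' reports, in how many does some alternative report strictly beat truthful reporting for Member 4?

Others report (5, 9, 17): truth gives -1; report 5 gives 0 > -1. Violating.
Others report (5, 9, 19): truth gives -1; report 5 gives 0 > -1. Violating.
Others report (5, 12, 17): truth gives -1; report 5 gives 0 > -1. Violating.
Others report (5, 17, 9): truth gives -1; report 5 gives 0 > -1. Violating.
Others report (5, 5, 5): truth gives 0; no alternative beats it.
Others report (5, 5, 9): truth gives 0; no alternative beats it.
(Checking all 125 profiles: 21 have a profitable deviation, 104 do not.)

21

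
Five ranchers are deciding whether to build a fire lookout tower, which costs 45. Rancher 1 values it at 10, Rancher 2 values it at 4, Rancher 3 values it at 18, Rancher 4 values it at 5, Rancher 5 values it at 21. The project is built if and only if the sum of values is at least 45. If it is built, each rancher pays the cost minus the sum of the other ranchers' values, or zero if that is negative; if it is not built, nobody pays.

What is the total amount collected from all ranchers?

13

Total value 58 ≥ cost 45, so it is built.
Rancher 1: others sum to 48; max(0, 45 - 48) = 0.
Rancher 2: others sum to 54; max(0, 45 - 54) = 0.
Rancher 3: others sum to 40; max(0, 45 - 40) = 5.
Rancher 4: others sum to 53; max(0, 45 - 53) = 0.
Rancher 5: others sum to 37; max(0, 45 - 37) = 8.
Total collected = 0 + 0 + 5 + 0 + 8 = 13.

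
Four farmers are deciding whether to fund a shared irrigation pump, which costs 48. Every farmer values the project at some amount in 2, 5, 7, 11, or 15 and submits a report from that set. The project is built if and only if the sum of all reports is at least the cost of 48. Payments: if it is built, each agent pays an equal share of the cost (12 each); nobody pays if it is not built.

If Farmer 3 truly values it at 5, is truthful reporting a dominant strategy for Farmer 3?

No

Consider the case where Farmer 1 reports 15, Farmer 2 reports 15 and Farmer 4 reports 15.
Truthful report 5: project built, pays 12, utility 5 - 12 = -7.
Report 2 instead: project not built, utility 0.
Since 0 > -7, reporting 2 is strictly better here, so truthful reporting is not dominant.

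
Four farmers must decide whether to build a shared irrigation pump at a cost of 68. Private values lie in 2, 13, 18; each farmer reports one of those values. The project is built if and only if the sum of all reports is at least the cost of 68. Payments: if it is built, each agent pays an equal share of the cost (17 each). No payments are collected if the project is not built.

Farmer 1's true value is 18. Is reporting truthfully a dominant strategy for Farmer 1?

Check each profile of the others' reports and compare truth against every alternative report.
Others report (18, 18, 18): truth gives 1, best alternative gives 0.
Others report (2, 2, 2): truth gives 0, best alternative gives 0.
Others report (2, 2, 13): truth gives 0, best alternative gives 0.
Others report (2, 2, 18): truth gives 0, best alternative gives 0.
Others report (2, 13, 2): truth gives 0, best alternative gives 0.
Others report (2, 13, 13): truth gives 0, best alternative gives 0.
(Remaining 21 profiles checked similarly; truth is weakly best in each.)
In every case the truthful report is at least as good as any alternative, so it is a dominant strategy.

Yes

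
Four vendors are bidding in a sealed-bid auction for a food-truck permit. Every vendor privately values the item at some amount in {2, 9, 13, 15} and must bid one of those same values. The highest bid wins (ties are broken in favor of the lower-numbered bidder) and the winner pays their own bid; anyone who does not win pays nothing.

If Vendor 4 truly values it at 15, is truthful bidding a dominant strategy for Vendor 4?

Consider the case where Vendor 1 bids 2, Vendor 2 bids 2 and Vendor 3 bids 2.
Truthful bid 15: wins, pays 15, utility 15 - 15 = 0.
Bid 9 instead: wins, pays 9, utility 15 - 9 = 6.
Since 6 > 0, bidding 9 is strictly better here, so truthful bidding is not dominant.

No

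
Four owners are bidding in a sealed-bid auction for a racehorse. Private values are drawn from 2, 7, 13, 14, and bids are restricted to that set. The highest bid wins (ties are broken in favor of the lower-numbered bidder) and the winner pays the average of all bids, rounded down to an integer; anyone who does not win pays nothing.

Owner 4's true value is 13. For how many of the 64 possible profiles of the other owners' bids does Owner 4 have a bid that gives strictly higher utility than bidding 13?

Others bid (2, 2, 2): truth gives 9; bid 7 gives 10 > 9. Violating.
Others bid (2, 2, 13): truth gives 0; bid 14 gives 6 > 0. Violating.
Others bid (2, 7, 13): truth gives 0; bid 14 gives 4 > 0. Violating.
Others bid (2, 13, 2): truth gives 0; bid 14 gives 6 > 0. Violating.
Others bid (2, 2, 7): truth gives 7; no alternative beats it.
Others bid (2, 2, 14): truth gives 0; no alternative beats it.
(Checking all 64 profiles: 19 have a profitable deviation, 45 do not.)

19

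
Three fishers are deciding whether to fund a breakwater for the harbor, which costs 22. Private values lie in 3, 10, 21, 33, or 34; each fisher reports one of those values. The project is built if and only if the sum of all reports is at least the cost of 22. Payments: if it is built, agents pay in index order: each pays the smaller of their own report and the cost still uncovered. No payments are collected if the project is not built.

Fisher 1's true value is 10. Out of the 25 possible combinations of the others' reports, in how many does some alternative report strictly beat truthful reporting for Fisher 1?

Others report (3, 21): truth gives 0; report 3 gives 7 > 0. Violating.
Others report (3, 33): truth gives 0; report 3 gives 7 > 0. Violating.
Others report (3, 34): truth gives 0; report 3 gives 7 > 0. Violating.
Others report (10, 10): truth gives 0; report 3 gives 7 > 0. Violating.
Others report (3, 3): truth gives 0; no alternative beats it.
Others report (3, 10): truth gives 0; no alternative beats it.
(Checking all 25 profiles: 22 have a profitable deviation, 3 do not.)

22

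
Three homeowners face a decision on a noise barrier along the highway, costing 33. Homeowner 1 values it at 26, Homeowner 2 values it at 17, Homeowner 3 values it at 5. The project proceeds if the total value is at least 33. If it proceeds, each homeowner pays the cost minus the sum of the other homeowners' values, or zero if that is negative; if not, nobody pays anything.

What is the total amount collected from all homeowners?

13

Total value 48 ≥ cost 33, so it is built.
Homeowner 1: others sum to 22; max(0, 33 - 22) = 11.
Homeowner 2: others sum to 31; max(0, 33 - 31) = 2.
Homeowner 3: others sum to 43; max(0, 33 - 43) = 0.
Total collected = 11 + 2 + 0 = 13.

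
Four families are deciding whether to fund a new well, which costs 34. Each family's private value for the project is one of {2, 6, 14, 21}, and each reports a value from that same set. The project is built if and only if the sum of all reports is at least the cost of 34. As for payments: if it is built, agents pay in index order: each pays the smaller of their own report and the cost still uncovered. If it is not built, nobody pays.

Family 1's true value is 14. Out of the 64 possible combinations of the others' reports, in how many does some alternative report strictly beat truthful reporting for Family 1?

Others report (2, 6, 21): truth gives 0; report 6 gives 8 > 0. Violating.
Others report (2, 14, 14): truth gives 0; report 6 gives 8 > 0. Violating.
Others report (2, 14, 21): truth gives 0; report 2 gives 12 > 0. Violating.
Others report (2, 21, 6): truth gives 0; report 6 gives 8 > 0. Violating.
Others report (2, 2, 2): truth gives 0; no alternative beats it.
Others report (2, 2, 6): truth gives 0; no alternative beats it.
(Checking all 64 profiles: 41 have a profitable deviation, 23 do not.)

41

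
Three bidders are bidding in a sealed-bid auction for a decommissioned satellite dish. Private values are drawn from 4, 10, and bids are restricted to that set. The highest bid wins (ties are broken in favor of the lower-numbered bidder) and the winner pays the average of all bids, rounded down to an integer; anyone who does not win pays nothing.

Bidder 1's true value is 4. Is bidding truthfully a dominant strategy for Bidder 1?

Check each profile of the others' bids and compare truth against every alternative bid.
Others bid (10, 10): truth gives 0, best alternative gives -6.
Others bid (4, 10): truth gives 0, best alternative gives -4.
Others bid (10, 4): truth gives 0, best alternative gives -4.
Others bid (4, 4): truth gives 0, best alternative gives -2.
In every case the truthful bid is at least as good as any alternative, so it is a dominant strategy.

Yes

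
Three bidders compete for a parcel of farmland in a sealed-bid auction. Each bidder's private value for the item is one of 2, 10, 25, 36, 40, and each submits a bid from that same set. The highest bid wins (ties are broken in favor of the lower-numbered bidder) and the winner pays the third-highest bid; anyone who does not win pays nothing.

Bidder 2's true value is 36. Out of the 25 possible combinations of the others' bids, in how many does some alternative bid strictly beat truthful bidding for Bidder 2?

Others bid (2, 40): truth gives 0; bid 40 gives 34 > 0. Violating.
Others bid (10, 40): truth gives 0; bid 40 gives 26 > 0. Violating.
Others bid (25, 40): truth gives 0; bid 40 gives 11 > 0. Violating.
Others bid (36, 2): truth gives 0; bid 40 gives 34 > 0. Violating.
Others bid (2, 2): truth gives 34; no alternative beats it.
Others bid (2, 10): truth gives 34; no alternative beats it.
(Checking all 25 profiles: 6 have a profitable deviation, 19 do not.)

6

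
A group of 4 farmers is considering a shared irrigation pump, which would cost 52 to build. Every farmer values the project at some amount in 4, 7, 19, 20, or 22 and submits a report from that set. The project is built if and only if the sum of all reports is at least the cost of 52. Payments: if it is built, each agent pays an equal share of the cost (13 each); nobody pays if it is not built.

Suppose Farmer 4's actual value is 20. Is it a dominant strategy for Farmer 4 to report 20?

No

Consider the case where Farmer 1 reports 4, Farmer 2 reports 4 and Farmer 3 reports 22.
Truthful report 20: project not built, utility 0.
Report 22 instead: project built, pays 13, utility 20 - 13 = 7.
Since 7 > 0, reporting 22 is strictly better here, so truthful reporting is not dominant.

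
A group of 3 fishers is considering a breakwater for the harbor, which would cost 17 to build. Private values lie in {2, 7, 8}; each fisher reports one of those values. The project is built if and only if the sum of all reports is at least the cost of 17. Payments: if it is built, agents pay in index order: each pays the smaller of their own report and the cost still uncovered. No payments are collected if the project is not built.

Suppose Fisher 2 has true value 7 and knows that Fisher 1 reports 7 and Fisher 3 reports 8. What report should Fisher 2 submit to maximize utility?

Report 2: project built, pays 2, utility 7 - 2 = 5.
Report 7: project built, pays 7, utility 7 - 7 = 0.
Report 8: project built, pays 8, utility 7 - 8 = -1.
The best choice is 2 with utility 5.

2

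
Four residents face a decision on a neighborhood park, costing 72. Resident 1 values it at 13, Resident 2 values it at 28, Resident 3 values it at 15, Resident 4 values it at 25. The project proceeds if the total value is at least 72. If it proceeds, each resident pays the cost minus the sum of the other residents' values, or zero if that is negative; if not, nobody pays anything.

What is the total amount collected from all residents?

45

Total value 81 ≥ cost 72, so it is built.
Resident 1: others sum to 68; max(0, 72 - 68) = 4.
Resident 2: others sum to 53; max(0, 72 - 53) = 19.
Resident 3: others sum to 66; max(0, 72 - 66) = 6.
Resident 4: others sum to 56; max(0, 72 - 56) = 16.
Total collected = 4 + 19 + 6 + 16 = 45.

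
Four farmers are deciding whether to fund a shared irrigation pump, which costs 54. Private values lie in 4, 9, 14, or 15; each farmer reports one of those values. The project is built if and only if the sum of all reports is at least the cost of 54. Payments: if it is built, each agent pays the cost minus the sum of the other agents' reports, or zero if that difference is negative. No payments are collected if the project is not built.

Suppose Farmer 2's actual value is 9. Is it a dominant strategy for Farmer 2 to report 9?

Check each profile of the others' reports and compare truth against every alternative report.
Others report (4, 4, 4): truth gives 0, best alternative gives 0.
Others report (4, 4, 9): truth gives 0, best alternative gives 0.
Others report (4, 4, 14): truth gives 0, best alternative gives 0.
Others report (4, 4, 15): truth gives 0, best alternative gives 0.
Others report (4, 9, 4): truth gives 0, best alternative gives 0.
Others report (4, 9, 9): truth gives 0, best alternative gives 0.
(Remaining 58 profiles checked similarly; truth is weakly best in each.)
In every case the truthful report is at least as good as any alternative, so it is a dominant strategy.

Yes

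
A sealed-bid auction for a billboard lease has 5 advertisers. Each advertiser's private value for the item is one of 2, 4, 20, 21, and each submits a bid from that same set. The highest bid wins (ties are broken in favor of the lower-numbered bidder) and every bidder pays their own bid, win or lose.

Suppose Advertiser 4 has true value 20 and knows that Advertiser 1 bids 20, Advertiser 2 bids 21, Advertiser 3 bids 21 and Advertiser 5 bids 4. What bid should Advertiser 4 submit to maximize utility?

2

Bid 2: loses but pays 2, utility -2.
Bid 4: loses but pays 4, utility -4.
Bid 20: loses but pays 20, utility -20.
Bid 21: loses but pays 21, utility -21.
The best choice is 2 with utility -2.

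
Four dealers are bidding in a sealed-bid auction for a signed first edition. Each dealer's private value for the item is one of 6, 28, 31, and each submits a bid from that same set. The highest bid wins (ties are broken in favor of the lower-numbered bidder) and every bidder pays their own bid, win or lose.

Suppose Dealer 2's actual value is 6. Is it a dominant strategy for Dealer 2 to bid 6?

Check each profile of the others' bids and compare truth against every alternative bid.
Others bid (31, 6, 6): truth gives -6, best alternative gives -28.
Others bid (31, 6, 28): truth gives -6, best alternative gives -28.
Others bid (31, 6, 31): truth gives -6, best alternative gives -28.
Others bid (31, 28, 6): truth gives -6, best alternative gives -28.
Others bid (31, 28, 28): truth gives -6, best alternative gives -28.
Others bid (31, 28, 31): truth gives -6, best alternative gives -28.
(Remaining 21 profiles checked similarly; truth is weakly best in each.)
In every case the truthful bid is at least as good as any alternative, so it is a dominant strategy.

Yes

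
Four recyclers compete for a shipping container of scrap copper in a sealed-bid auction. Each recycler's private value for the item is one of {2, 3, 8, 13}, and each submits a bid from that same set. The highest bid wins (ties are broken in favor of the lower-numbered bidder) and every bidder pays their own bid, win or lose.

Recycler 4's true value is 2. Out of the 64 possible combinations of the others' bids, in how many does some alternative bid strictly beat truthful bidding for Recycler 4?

Others bid (2, 2, 2): truth gives -2; bid 3 gives -1 > -2. Violating.
Others bid (2, 2, 3): truth gives -2; no alternative beats it.
Others bid (2, 2, 8): truth gives -2; no alternative beats it.
(Checking all 64 profiles: 1 has a profitable deviation, 63 do not.)

1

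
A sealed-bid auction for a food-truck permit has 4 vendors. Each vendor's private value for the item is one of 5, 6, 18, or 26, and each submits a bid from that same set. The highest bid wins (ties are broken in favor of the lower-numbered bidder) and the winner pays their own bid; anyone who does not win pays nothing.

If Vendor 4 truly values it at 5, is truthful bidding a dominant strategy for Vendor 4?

Check each profile of the others' bids and compare truth against every alternative bid.
Others bid (5, 5, 5): truth gives 0, best alternative gives -1.
Others bid (5, 5, 6): truth gives 0, best alternative gives 0.
Others bid (5, 5, 18): truth gives 0, best alternative gives 0.
Others bid (5, 5, 26): truth gives 0, best alternative gives 0.
Others bid (5, 6, 5): truth gives 0, best alternative gives 0.
Others bid (5, 6, 6): truth gives 0, best alternative gives 0.
(Remaining 58 profiles checked similarly; truth is weakly best in each.)
In every case the truthful bid is at least as good as any alternative, so it is a dominant strategy.

Yes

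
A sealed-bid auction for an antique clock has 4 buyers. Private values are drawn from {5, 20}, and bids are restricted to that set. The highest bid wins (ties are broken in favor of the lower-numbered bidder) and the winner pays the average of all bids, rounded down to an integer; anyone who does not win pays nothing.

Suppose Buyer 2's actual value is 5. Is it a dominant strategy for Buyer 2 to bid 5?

Check each profile of the others' bids and compare truth against every alternative bid.
Others bid (5, 20, 20): truth gives 0, best alternative gives -11.
Others bid (5, 5, 20): truth gives 0, best alternative gives -7.
Others bid (5, 20, 5): truth gives 0, best alternative gives -7.
Others bid (5, 5, 5): truth gives 0, best alternative gives -3.
Others bid (20, 5, 5): truth gives 0, best alternative gives 0.
Others bid (20, 5, 20): truth gives 0, best alternative gives 0.
(Remaining 2 profiles checked similarly; truth is weakly best in each.)
In every case the truthful bid is at least as good as any alternative, so it is a dominant strategy.

Yes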